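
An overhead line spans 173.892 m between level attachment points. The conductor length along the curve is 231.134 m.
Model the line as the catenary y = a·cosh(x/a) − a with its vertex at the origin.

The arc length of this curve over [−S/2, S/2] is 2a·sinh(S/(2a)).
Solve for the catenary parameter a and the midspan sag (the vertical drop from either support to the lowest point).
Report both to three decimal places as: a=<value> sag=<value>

seed: a₀ = √(S³/(24(L−S))) = √(173.892³/(24·57.242)) = 61.866619
iter 1: u=1.405378  f(a)=+5.926e+00  f'(a)=-2.243e+00  a ← 61.866619 − (+5.926e+00/-2.243e+00) = 64.509002
iter 2: u=1.347812  f(a)=+4.008e-01  f'(a)=-1.949e+00  a ← 64.509002 − (+4.008e-01/-1.949e+00) = 64.714686
iter 3: u=1.343528  f(a)=+2.128e-03  f'(a)=-1.928e+00  a ← 64.714686 − (+2.128e-03/-1.928e+00) = 64.715789
iter 4: u=1.343505  f(a)=+6.066e-08  f'(a)=-1.928e+00  a ← 64.715789 − (+6.066e-08/-1.928e+00) = 64.715789
iter 5: u=1.343505  f(a)=+0.000e+00  f'(a)=-1.928e+00  a ← 64.715789 − (+0.000e+00/-1.928e+00) = 64.715789
converged: |Δa| < 1e-12 after 5 iterations
sag = a·(cosh(S/(2a)) − 1) = 64.715789·(cosh(1.343505) − 1) = 67.737466
T_max/T_min = cosh(S/(2a)) = 2.046691

a=64.716 sag=67.737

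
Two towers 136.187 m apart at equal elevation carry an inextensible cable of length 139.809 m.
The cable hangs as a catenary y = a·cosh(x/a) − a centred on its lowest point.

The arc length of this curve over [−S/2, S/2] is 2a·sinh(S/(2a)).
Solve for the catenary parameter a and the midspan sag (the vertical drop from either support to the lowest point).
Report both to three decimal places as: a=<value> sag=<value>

seed: a₀ = √(S³/(24(L−S))) = √(136.187³/(24·3.622)) = 170.460452
iter 1: u=0.399468  f(a)=+2.901e-02  f'(a)=-4.318e-02  a ← 170.460452 − (+2.901e-02/-4.318e-02) = 171.132289
iter 2: u=0.397900  f(a)=+1.724e-04  f'(a)=-4.267e-02  a ← 171.132289 − (+1.724e-04/-4.267e-02) = 171.136329
iter 3: u=0.397890  f(a)=+6.170e-09  f'(a)=-4.266e-02  a ← 171.136329 − (+6.170e-09/-4.266e-02) = 171.136330
iter 4: u=0.397890  f(a)=+0.000e+00  f'(a)=-4.266e-02  a ← 171.136330 − (+0.000e+00/-4.266e-02) = 171.136330
converged: |Δa| < 1e-12 after 4 iterations
sag = a·(cosh(S/(2a)) − 1) = 171.136330·(cosh(0.397890) − 1) = 13.726545
T_max/T_min = cosh(S/(2a)) = 1.080208

a=171.136 sag=13.727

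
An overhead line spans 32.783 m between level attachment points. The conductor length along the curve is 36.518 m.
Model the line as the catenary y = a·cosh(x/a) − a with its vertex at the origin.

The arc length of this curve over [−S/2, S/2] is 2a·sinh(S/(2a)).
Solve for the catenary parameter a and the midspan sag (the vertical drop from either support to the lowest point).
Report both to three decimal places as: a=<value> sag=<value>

seed: a₀ = √(S³/(24(L−S))) = √(32.783³/(24·3.735)) = 19.825407
iter 1: u=0.826793  f(a)=+1.298e-01  f'(a)=-4.032e-01  a ← 19.825407 − (+1.298e-01/-4.032e-01) = 20.147240
iter 2: u=0.813585  f(a)=+3.227e-03  f'(a)=-3.834e-01  a ← 20.147240 − (+3.227e-03/-3.834e-01) = 20.155658
iter 3: u=0.813246  f(a)=+2.109e-06  f'(a)=-3.829e-01  a ← 20.155658 − (+2.109e-06/-3.829e-01) = 20.155663
iter 4: u=0.813245  f(a)=+9.095e-13  f'(a)=-3.829e-01  a ← 20.155663 − (+9.095e-13/-3.829e-01) = 20.155663
converged: |Δa| < 1e-12 after 4 iterations
sag = a·(cosh(S/(2a)) − 1) = 20.155663·(cosh(0.813245) − 1) = 7.040694
T_max/T_min = cosh(S/(2a)) = 1.349316

a=20.156 sag=7.041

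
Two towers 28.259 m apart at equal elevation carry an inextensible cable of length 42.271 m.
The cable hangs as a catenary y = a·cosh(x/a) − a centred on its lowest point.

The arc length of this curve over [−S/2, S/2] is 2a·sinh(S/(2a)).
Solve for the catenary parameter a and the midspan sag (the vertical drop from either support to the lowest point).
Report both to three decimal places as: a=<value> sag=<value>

seed: a₀ = √(S³/(24(L−S))) = √(28.259³/(24·14.012)) = 8.191803
iter 1: u=1.724834  f(a)=+2.238e+00  f'(a)=-4.553e+00  a ← 8.191803 − (+2.238e+00/-4.553e+00) = 8.683393
iter 2: u=1.627186  f(a)=+2.173e-01  f'(a)=-3.708e+00  a ← 8.683393 − (+2.173e-01/-3.708e+00) = 8.741994
iter 3: u=1.616279  f(a)=+2.535e-03  f'(a)=-3.622e+00  a ← 8.741994 − (+2.535e-03/-3.622e+00) = 8.742693
iter 4: u=1.616150  f(a)=+3.537e-07  f'(a)=-3.621e+00  a ← 8.742693 − (+3.537e-07/-3.621e+00) = 8.742693
iter 5: u=1.616150  f(a)=+1.421e-14  f'(a)=-3.621e+00  a ← 8.742693 − (+1.421e-14/-3.621e+00) = 8.742693
converged: |Δa| < 1e-12 after 5 iterations
sag = a·(cosh(S/(2a)) − 1) = 8.742693·(cosh(1.616150) − 1) = 14.129649
T_max/T_min = cosh(S/(2a)) = 2.616167

a=8.743 sag=14.130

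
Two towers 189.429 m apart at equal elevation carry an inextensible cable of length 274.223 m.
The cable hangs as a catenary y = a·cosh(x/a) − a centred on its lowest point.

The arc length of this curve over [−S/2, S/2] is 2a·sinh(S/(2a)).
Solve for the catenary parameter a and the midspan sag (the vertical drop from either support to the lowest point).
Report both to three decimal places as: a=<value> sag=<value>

seed: a₀ = √(S³/(24(L−S))) = √(189.429³/(24·84.794)) = 57.793836
iter 1: u=1.638834  f(a)=+1.214e+01  f'(a)=-3.802e+00  a ← 57.793836 − (+1.214e+01/-3.802e+00) = 60.987702
iter 2: u=1.553010  f(a)=+1.079e+00  f'(a)=-3.154e+00  a ← 60.987702 − (+1.079e+00/-3.154e+00) = 61.329939
iter 3: u=1.544344  f(a)=+1.036e-02  f'(a)=-3.093e+00  a ← 61.329939 − (+1.036e-02/-3.093e+00) = 61.333290
iter 4: u=1.544259  f(a)=+9.758e-07  f'(a)=-3.093e+00  a ← 61.333290 − (+9.758e-07/-3.093e+00) = 61.333290
iter 5: u=1.544259  f(a)=+0.000e+00  f'(a)=-3.093e+00  a ← 61.333290 − (+0.000e+00/-3.093e+00) = 61.333290
converged: |Δa| < 1e-12 after 5 iterations
sag = a·(cosh(S/(2a)) − 1) = 61.333290·(cosh(1.544259) − 1) = 88.871024
T_max/T_min = cosh(S/(2a)) = 2.448985

a=61.333 sag=88.871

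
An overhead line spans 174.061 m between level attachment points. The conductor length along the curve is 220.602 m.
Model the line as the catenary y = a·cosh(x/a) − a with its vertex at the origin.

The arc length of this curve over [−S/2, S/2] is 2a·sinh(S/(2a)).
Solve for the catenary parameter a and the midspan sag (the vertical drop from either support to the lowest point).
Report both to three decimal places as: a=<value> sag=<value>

seed: a₀ = √(S³/(24(L−S))) = √(174.061³/(24·46.541)) = 68.711390
iter 1: u=1.266610  f(a)=+3.879e+00  f'(a)=-1.585e+00  a ← 68.711390 − (+3.879e+00/-1.585e+00) = 71.159025
iter 2: u=1.223042  f(a)=+2.169e-01  f'(a)=-1.412e+00  a ← 71.159025 − (+2.169e-01/-1.412e+00) = 71.312633
iter 3: u=1.220408  f(a)=+7.671e-04  f'(a)=-1.402e+00  a ← 71.312633 − (+7.671e-04/-1.402e+00) = 71.313180
iter 4: u=1.220399  f(a)=+9.670e-09  f'(a)=-1.402e+00  a ← 71.313180 − (+9.670e-09/-1.402e+00) = 71.313180
iter 5: u=1.220399  f(a)=-2.842e-14  f'(a)=-1.402e+00  a ← 71.313180 − (-2.842e-14/-1.402e+00) = 71.313180
converged: |Δa| < 1e-12 after 5 iterations
sag = a·(cosh(S/(2a)) − 1) = 71.313180·(cosh(1.220399) − 1) = 60.033233
T_max/T_min = cosh(S/(2a)) = 1.841825

a=71.313 sag=60.033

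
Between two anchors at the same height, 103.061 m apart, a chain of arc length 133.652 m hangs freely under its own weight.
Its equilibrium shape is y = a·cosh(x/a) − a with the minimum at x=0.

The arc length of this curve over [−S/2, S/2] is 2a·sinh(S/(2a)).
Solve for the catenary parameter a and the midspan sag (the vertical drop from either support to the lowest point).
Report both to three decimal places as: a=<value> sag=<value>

a=40.227 sag=37.772

seed: a₀ = √(S³/(24(L−S))) = √(103.061³/(24·30.591)) = 38.613491
iter 1: u=1.334521  f(a)=+2.842e+00  f'(a)=-1.885e+00  a ← 38.613491 − (+2.842e+00/-1.885e+00) = 40.121258
iter 2: u=1.284369  f(a)=+1.750e-01  f'(a)=-1.660e+00  a ← 40.121258 − (+1.750e-01/-1.660e+00) = 40.226685
iter 3: u=1.281003  f(a)=+7.592e-04  f'(a)=-1.645e+00  a ← 40.226685 − (+7.592e-04/-1.645e+00) = 40.227146
iter 4: u=1.280988  f(a)=+1.443e-08  f'(a)=-1.645e+00  a ← 40.227146 − (+1.443e-08/-1.645e+00) = 40.227146
iter 5: u=1.280988  f(a)=+2.842e-14  f'(a)=-1.645e+00  a ← 40.227146 − (+2.842e-14/-1.645e+00) = 40.227146
converged: |Δa| < 1e-12 after 5 iterations
sag = a·(cosh(S/(2a)) − 1) = 40.227146·(cosh(1.280988) − 1) = 37.772454
T_max/T_min = cosh(S/(2a)) = 1.938979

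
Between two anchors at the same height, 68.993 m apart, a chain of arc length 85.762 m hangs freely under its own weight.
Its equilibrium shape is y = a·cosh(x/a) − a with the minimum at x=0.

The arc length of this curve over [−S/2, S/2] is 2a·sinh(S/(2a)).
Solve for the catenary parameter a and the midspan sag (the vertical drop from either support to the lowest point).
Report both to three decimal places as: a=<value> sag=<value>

a=29.554 sag=22.525

seed: a₀ = √(S³/(24(L−S))) = √(68.993³/(24·16.769)) = 28.565928
iter 1: u=1.207610  f(a)=+1.266e+00  f'(a)=-1.354e+00  a ← 28.565928 − (+1.266e+00/-1.354e+00) = 29.500678
iter 2: u=1.169346  f(a)=+6.480e-02  f'(a)=-1.219e+00  a ← 29.500678 − (+6.480e-02/-1.219e+00) = 29.553836
iter 3: u=1.167243  f(a)=+1.900e-04  f'(a)=-1.212e+00  a ← 29.553836 − (+1.900e-04/-1.212e+00) = 29.553993
iter 4: u=1.167237  f(a)=+1.644e-09  f'(a)=-1.212e+00  a ← 29.553993 − (+1.644e-09/-1.212e+00) = 29.553993
iter 5: u=1.167237  f(a)=-1.421e-14  f'(a)=-1.212e+00  a ← 29.553993 − (-1.421e-14/-1.212e+00) = 29.553993
converged: |Δa| < 1e-12 after 5 iterations
sag = a·(cosh(S/(2a)) − 1) = 29.553993·(cosh(1.167237) − 1) = 22.524973
T_max/T_min = cosh(S/(2a)) = 1.762163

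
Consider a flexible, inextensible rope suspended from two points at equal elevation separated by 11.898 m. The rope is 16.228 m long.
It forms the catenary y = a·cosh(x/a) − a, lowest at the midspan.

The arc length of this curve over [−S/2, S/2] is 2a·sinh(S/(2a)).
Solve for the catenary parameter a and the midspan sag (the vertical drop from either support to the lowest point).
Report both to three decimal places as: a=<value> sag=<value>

a=4.229 sag=4.921

seed: a₀ = √(S³/(24(L−S))) = √(11.898³/(24·4.330)) = 4.025885
iter 1: u=1.477687  f(a)=+4.981e-01  f'(a)=-2.659e+00  a ← 4.025885 − (+4.981e-01/-2.659e+00) = 4.213208
iter 2: u=1.411988  f(a)=+3.687e-02  f'(a)=-2.279e+00  a ← 4.213208 − (+3.687e-02/-2.279e+00) = 4.229391
iter 3: u=1.406586  f(a)=+2.378e-04  f'(a)=-2.249e+00  a ← 4.229391 − (+2.378e-04/-2.249e+00) = 4.229497
iter 4: u=1.406550  f(a)=+1.003e-08  f'(a)=-2.249e+00  a ← 4.229497 − (+1.003e-08/-2.249e+00) = 4.229497
iter 5: u=1.406550  f(a)=+0.000e+00  f'(a)=-2.249e+00  a ← 4.229497 − (+0.000e+00/-2.249e+00) = 4.229497
converged: |Δa| < 1e-12 after 5 iterations
sag = a·(cosh(S/(2a)) − 1) = 4.229497·(cosh(1.406550) − 1) = 4.920675
T_max/T_min = cosh(S/(2a)) = 2.163419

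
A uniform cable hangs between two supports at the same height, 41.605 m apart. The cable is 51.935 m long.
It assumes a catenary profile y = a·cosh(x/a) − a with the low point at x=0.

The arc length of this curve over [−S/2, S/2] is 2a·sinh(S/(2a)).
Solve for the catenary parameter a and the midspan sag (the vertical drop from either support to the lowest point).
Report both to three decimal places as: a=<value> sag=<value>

seed: a₀ = √(S³/(24(L−S))) = √(41.605³/(24·10.330)) = 17.043646
iter 1: u=1.220543  f(a)=+7.973e-01  f'(a)=-1.403e+00  a ← 17.043646 − (+7.973e-01/-1.403e+00) = 17.612079
iter 2: u=1.181150  f(a)=+4.162e-02  f'(a)=-1.260e+00  a ← 17.612079 − (+4.162e-02/-1.260e+00) = 17.645123
iter 3: u=1.178938  f(a)=+1.273e-04  f'(a)=-1.252e+00  a ← 17.645123 − (+1.273e-04/-1.252e+00) = 17.645225
iter 4: u=1.178931  f(a)=+1.198e-09  f'(a)=-1.252e+00  a ← 17.645225 − (+1.198e-09/-1.252e+00) = 17.645225
iter 5: u=1.178931  f(a)=-7.105e-15  f'(a)=-1.252e+00  a ← 17.645225 − (-7.105e-15/-1.252e+00) = 17.645225
converged: |Δa| < 1e-12 after 5 iterations
sag = a·(cosh(S/(2a)) − 1) = 17.645225·(cosh(1.178931) − 1) = 13.750078
T_max/T_min = cosh(S/(2a)) = 1.779252

a=17.645 sag=13.750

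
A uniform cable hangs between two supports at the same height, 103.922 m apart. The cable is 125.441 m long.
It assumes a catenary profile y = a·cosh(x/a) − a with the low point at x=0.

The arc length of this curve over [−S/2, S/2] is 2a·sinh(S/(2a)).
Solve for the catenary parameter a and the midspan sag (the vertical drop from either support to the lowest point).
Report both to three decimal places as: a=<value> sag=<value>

a=48.001 sag=30.980

seed: a₀ = √(S³/(24(L−S))) = √(103.922³/(24·21.519)) = 46.617028
iter 1: u=1.114636  f(a)=+1.377e+00  f'(a)=-1.043e+00  a ← 46.617028 − (+1.377e+00/-1.043e+00) = 47.937093
iter 2: u=1.083941  f(a)=+6.066e-02  f'(a)=-9.531e-01  a ← 47.937093 − (+6.066e-02/-9.531e-01) = 48.000736
iter 3: u=1.082504  f(a)=+1.297e-04  f'(a)=-9.490e-01  a ← 48.000736 − (+1.297e-04/-9.490e-01) = 48.000873
iter 4: u=1.082501  f(a)=+5.959e-10  f'(a)=-9.490e-01  a ← 48.000873 − (+5.959e-10/-9.490e-01) = 48.000873
iter 5: u=1.082501  f(a)=-2.842e-14  f'(a)=-9.490e-01  a ← 48.000873 − (-2.842e-14/-9.490e-01) = 48.000873
converged: |Δa| < 1e-12 after 5 iterations
sag = a·(cosh(S/(2a)) − 1) = 48.000873·(cosh(1.082501) − 1) = 30.979789
T_max/T_min = cosh(S/(2a)) = 1.645401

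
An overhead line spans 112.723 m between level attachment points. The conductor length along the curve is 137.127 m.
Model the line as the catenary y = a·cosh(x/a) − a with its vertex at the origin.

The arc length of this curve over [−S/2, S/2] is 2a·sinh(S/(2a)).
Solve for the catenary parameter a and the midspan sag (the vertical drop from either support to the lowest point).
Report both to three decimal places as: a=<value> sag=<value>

seed: a₀ = √(S³/(24(L−S))) = √(112.723³/(24·24.404)) = 49.451865
iter 1: u=1.139724  f(a)=+1.635e+00  f'(a)=-1.121e+00  a ← 49.451865 − (+1.635e+00/-1.121e+00) = 50.909952
iter 2: u=1.107082  f(a)=+7.510e-02  f'(a)=-1.020e+00  a ← 50.909952 − (+7.510e-02/-1.020e+00) = 50.983545
iter 3: u=1.105484  f(a)=+1.753e-04  f'(a)=-1.016e+00  a ← 50.983545 − (+1.753e-04/-1.016e+00) = 50.983718
iter 4: u=1.105480  f(a)=+9.606e-10  f'(a)=-1.016e+00  a ← 50.983718 − (+9.606e-10/-1.016e+00) = 50.983718
iter 5: u=1.105480  f(a)=+2.842e-14  f'(a)=-1.016e+00  a ← 50.983718 − (+2.842e-14/-1.016e+00) = 50.983718
converged: |Δa| < 1e-12 after 5 iterations
sag = a·(cosh(S/(2a)) − 1) = 50.983718·(cosh(1.105480) − 1) = 34.458034
T_max/T_min = cosh(S/(2a)) = 1.675864

a=50.984 sag=34.458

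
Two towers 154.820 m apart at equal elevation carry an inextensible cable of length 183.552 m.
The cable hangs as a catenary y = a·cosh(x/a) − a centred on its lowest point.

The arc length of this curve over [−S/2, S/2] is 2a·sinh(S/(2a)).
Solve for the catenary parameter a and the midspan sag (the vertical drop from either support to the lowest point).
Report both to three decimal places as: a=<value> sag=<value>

a=75.319 sag=43.407

seed: a₀ = √(S³/(24(L−S))) = √(154.820³/(24·28.732)) = 73.358771
iter 1: u=1.055225  f(a)=+1.643e+00  f'(a)=-8.741e-01  a ← 73.358771 − (+1.643e+00/-8.741e-01) = 75.238120
iter 2: u=1.028867  f(a)=+6.524e-02  f'(a)=-8.059e-01  a ← 75.238120 − (+6.524e-02/-8.059e-01) = 75.319078
iter 3: u=1.027761  f(a)=+1.123e-04  f'(a)=-8.031e-01  a ← 75.319078 − (+1.123e-04/-8.031e-01) = 75.319217
iter 4: u=1.027759  f(a)=+3.344e-10  f'(a)=-8.031e-01  a ← 75.319217 − (+3.344e-10/-8.031e-01) = 75.319217
iter 5: u=1.027759  f(a)=-2.842e-14  f'(a)=-8.031e-01  a ← 75.319217 − (-2.842e-14/-8.031e-01) = 75.319217
converged: |Δa| < 1e-12 after 5 iterations
sag = a·(cosh(S/(2a)) − 1) = 75.319217·(cosh(1.027759) − 1) = 43.406596
T_max/T_min = cosh(S/(2a)) = 1.576302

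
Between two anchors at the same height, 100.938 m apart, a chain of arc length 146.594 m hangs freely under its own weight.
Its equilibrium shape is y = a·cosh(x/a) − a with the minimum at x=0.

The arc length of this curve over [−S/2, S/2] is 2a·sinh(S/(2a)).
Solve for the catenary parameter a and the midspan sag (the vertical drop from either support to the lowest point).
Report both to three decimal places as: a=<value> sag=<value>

seed: a₀ = √(S³/(24(L−S))) = √(100.938³/(24·45.656)) = 30.635678
iter 1: u=1.647393  f(a)=+6.611e+00  f'(a)=-3.872e+00  a ← 30.635678 − (+6.611e+00/-3.872e+00) = 32.343111
iter 2: u=1.560425  f(a)=+5.929e-01  f'(a)=-3.206e+00  a ← 32.343111 − (+5.929e-01/-3.206e+00) = 32.528067
iter 3: u=1.551552  f(a)=+5.808e-03  f'(a)=-3.143e+00  a ← 32.528067 − (+5.808e-03/-3.143e+00) = 32.529914
iter 4: u=1.551464  f(a)=+5.693e-07  f'(a)=-3.143e+00  a ← 32.529914 − (+5.693e-07/-3.143e+00) = 32.529914
iter 5: u=1.551464  f(a)=-2.842e-14  f'(a)=-3.143e+00  a ← 32.529914 − (-2.842e-14/-3.143e+00) = 32.529914
converged: |Δa| < 1e-12 after 5 iterations
sag = a·(cosh(S/(2a)) − 1) = 32.529914·(cosh(1.551464) − 1) = 47.661391
T_max/T_min = cosh(S/(2a)) = 2.465156

a=32.530 sag=47.661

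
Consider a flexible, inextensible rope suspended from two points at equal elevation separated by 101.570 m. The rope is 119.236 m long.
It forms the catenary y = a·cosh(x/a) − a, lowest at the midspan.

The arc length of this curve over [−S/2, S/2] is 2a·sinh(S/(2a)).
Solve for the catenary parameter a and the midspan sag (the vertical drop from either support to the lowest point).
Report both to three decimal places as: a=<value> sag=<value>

seed: a₀ = √(S³/(24(L−S))) = √(101.570³/(24·17.666)) = 49.713398
iter 1: u=1.021556  f(a)=+9.450e-01  f'(a)=-7.877e-01  a ← 49.713398 − (+9.450e-01/-7.877e-01) = 50.913129
iter 2: u=0.997483  f(a)=+3.529e-02  f'(a)=-7.299e-01  a ← 50.913129 − (+3.529e-02/-7.299e-01) = 50.961483
iter 3: u=0.996537  f(a)=+5.345e-05  f'(a)=-7.277e-01  a ← 50.961483 − (+5.345e-05/-7.277e-01) = 50.961556
iter 4: u=0.996535  f(a)=+1.230e-10  f'(a)=-7.276e-01  a ← 50.961556 − (+1.230e-10/-7.276e-01) = 50.961556
iter 5: u=0.996535  f(a)=+0.000e+00  f'(a)=-7.276e-01  a ← 50.961556 − (+0.000e+00/-7.276e-01) = 50.961556
converged: |Δa| < 1e-12 after 5 iterations
sag = a·(cosh(S/(2a)) − 1) = 50.961556·(cosh(0.996535) − 1) = 27.469217
T_max/T_min = cosh(S/(2a)) = 1.539018

a=50.962 sag=27.469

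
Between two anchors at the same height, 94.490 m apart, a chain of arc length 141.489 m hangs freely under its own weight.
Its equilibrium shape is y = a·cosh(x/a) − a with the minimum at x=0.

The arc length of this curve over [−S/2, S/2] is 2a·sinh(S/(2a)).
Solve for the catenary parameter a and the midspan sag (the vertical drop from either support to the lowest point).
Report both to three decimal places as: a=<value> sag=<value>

seed: a₀ = √(S³/(24(L−S))) = √(94.490³/(24·46.999)) = 27.348206
iter 1: u=1.727536  f(a)=+7.533e+00  f'(a)=-4.578e+00  a ← 27.348206 − (+7.533e+00/-4.578e+00) = 28.993468
iter 2: u=1.629505  f(a)=+7.333e-01  f'(a)=-3.727e+00  a ← 28.993468 − (+7.333e-01/-3.727e+00) = 29.190233
iter 3: u=1.618521  f(a)=+8.604e-03  f'(a)=-3.640e+00  a ← 29.190233 − (+8.604e-03/-3.640e+00) = 29.192597
iter 4: u=1.618390  f(a)=+1.215e-06  f'(a)=-3.639e+00  a ← 29.192597 − (+1.215e-06/-3.639e+00) = 29.192598
iter 5: u=1.618390  f(a)=+5.684e-14  f'(a)=-3.639e+00  a ← 29.192598 − (+5.684e-14/-3.639e+00) = 29.192598
converged: |Δa| < 1e-12 after 5 iterations
sag = a·(cosh(S/(2a)) − 1) = 29.192598·(cosh(1.618390) − 1) = 47.338390
T_max/T_min = cosh(S/(2a)) = 2.621589

a=29.193 sag=47.338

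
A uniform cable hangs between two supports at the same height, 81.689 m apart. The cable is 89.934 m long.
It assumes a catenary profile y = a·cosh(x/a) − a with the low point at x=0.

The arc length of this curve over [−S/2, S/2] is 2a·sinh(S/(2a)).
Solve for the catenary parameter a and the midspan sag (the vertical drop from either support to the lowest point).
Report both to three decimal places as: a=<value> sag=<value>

seed: a₀ = √(S³/(24(L−S))) = √(81.689³/(24·8.245)) = 52.486114
iter 1: u=0.778196  f(a)=+2.533e-01  f'(a)=-3.336e-01  a ← 52.486114 − (+2.533e-01/-3.336e-01) = 53.245312
iter 2: u=0.767100  f(a)=+5.600e-03  f'(a)=-3.190e-01  a ← 53.245312 − (+5.600e-03/-3.190e-01) = 53.262867
iter 3: u=0.766848  f(a)=+2.875e-06  f'(a)=-3.187e-01  a ← 53.262867 − (+2.875e-06/-3.187e-01) = 53.262876
iter 4: u=0.766847  f(a)=+7.390e-13  f'(a)=-3.187e-01  a ← 53.262876 − (+7.390e-13/-3.187e-01) = 53.262876
converged: |Δa| < 1e-12 after 4 iterations
sag = a·(cosh(S/(2a)) − 1) = 53.262876·(cosh(0.766847) − 1) = 16.443401
T_max/T_min = cosh(S/(2a)) = 1.308722

a=53.263 sag=16.443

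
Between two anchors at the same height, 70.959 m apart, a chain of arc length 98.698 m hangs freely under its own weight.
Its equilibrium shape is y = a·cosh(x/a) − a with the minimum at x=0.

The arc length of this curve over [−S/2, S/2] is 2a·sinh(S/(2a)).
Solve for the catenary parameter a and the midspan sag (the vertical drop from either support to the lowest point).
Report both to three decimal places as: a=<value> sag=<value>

a=24.419 sag=30.641

seed: a₀ = √(S³/(24(L−S))) = √(70.959³/(24·27.739)) = 23.166488
iter 1: u=1.531501  f(a)=+3.441e+00  f'(a)=-3.006e+00  a ← 23.166488 − (+3.441e+00/-3.006e+00) = 24.311288
iter 2: u=1.459384  f(a)=+2.715e-01  f'(a)=-2.548e+00  a ← 24.311288 − (+2.715e-01/-2.548e+00) = 24.417824
iter 3: u=1.453016  f(a)=+2.010e-03  f'(a)=-2.511e+00  a ← 24.417824 − (+2.010e-03/-2.511e+00) = 24.418624
iter 4: u=1.452969  f(a)=+1.120e-07  f'(a)=-2.510e+00  a ← 24.418624 − (+1.120e-07/-2.510e+00) = 24.418625
iter 5: u=1.452969  f(a)=+4.263e-14  f'(a)=-2.510e+00  a ← 24.418625 − (+4.263e-14/-2.510e+00) = 24.418625
converged: |Δa| < 1e-12 after 5 iterations
sag = a·(cosh(S/(2a)) − 1) = 24.418625·(cosh(1.452969) − 1) = 30.641279
T_max/T_min = cosh(S/(2a)) = 2.254832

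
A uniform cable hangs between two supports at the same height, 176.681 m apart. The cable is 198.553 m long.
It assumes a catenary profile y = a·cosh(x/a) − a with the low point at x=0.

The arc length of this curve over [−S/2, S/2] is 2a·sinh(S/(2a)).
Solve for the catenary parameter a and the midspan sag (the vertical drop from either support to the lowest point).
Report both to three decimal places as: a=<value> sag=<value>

seed: a₀ = √(S³/(24(L−S))) = √(176.681³/(24·21.872)) = 102.502605
iter 1: u=0.861837  f(a)=+8.268e-01  f'(a)=-4.593e-01  a ← 102.502605 − (+8.268e-01/-4.593e-01) = 104.302693
iter 2: u=0.846963  f(a)=+2.228e-02  f'(a)=-4.349e-01  a ← 104.302693 − (+2.228e-02/-4.349e-01) = 104.353935
iter 3: u=0.846547  f(a)=+1.718e-05  f'(a)=-4.342e-01  a ← 104.353935 − (+1.718e-05/-4.342e-01) = 104.353974
iter 4: u=0.846547  f(a)=+1.020e-11  f'(a)=-4.342e-01  a ← 104.353974 − (+1.020e-11/-4.342e-01) = 104.353974
converged: |Δa| < 1e-12 after 4 iterations
sag = a·(cosh(S/(2a)) − 1) = 104.353974·(cosh(0.846547) − 1) = 39.679270
T_max/T_min = cosh(S/(2a)) = 1.380237

a=104.354 sag=39.679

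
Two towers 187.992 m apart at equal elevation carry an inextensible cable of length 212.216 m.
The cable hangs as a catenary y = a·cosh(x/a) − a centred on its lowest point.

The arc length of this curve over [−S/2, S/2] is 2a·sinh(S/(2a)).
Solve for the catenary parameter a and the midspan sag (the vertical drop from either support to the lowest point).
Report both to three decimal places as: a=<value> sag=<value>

seed: a₀ = √(S³/(24(L−S))) = √(187.992³/(24·24.224)) = 106.900689
iter 1: u=0.879283  f(a)=+9.539e-01  f'(a)=-4.892e-01  a ← 106.900689 − (+9.539e-01/-4.892e-01) = 108.850401
iter 2: u=0.863534  f(a)=+2.672e-02  f'(a)=-4.622e-01  a ← 108.850401 − (+2.672e-02/-4.622e-01) = 108.908218
iter 3: u=0.863075  f(a)=+2.231e-05  f'(a)=-4.614e-01  a ← 108.908218 − (+2.231e-05/-4.614e-01) = 108.908267
iter 4: u=0.863075  f(a)=+1.555e-11  f'(a)=-4.614e-01  a ← 108.908267 − (+1.555e-11/-4.614e-01) = 108.908267
converged: |Δa| < 1e-12 after 4 iterations
sag = a·(cosh(S/(2a)) − 1) = 108.908267·(cosh(0.863075) − 1) = 43.144087
T_max/T_min = cosh(S/(2a)) = 1.396151

a=108.908 sag=43.144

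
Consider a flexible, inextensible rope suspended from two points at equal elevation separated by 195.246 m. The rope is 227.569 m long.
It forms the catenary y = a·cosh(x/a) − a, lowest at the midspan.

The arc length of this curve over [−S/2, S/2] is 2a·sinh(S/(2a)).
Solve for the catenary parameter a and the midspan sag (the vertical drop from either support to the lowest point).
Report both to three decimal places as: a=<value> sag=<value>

seed: a₀ = √(S³/(24(L−S))) = √(195.246³/(24·32.323)) = 97.951652
iter 1: u=0.996645  f(a)=+1.644e+00  f'(a)=-7.279e-01  a ← 97.951652 − (+1.644e+00/-7.279e-01) = 100.209943
iter 2: u=0.974185  f(a)=+5.857e-02  f'(a)=-6.769e-01  a ← 100.209943 − (+5.857e-02/-6.769e-01) = 100.296468
iter 3: u=0.973344  f(a)=+8.043e-05  f'(a)=-6.750e-01  a ← 100.296468 − (+8.043e-05/-6.750e-01) = 100.296588
iter 4: u=0.973343  f(a)=+1.521e-10  f'(a)=-6.750e-01  a ← 100.296588 − (+1.521e-10/-6.750e-01) = 100.296588
iter 5: u=0.973343  f(a)=+2.842e-14  f'(a)=-6.750e-01  a ← 100.296588 − (+2.842e-14/-6.750e-01) = 100.296588
converged: |Δa| < 1e-12 after 5 iterations
sag = a·(cosh(S/(2a)) − 1) = 100.296588·(cosh(0.973343) − 1) = 51.381749
T_max/T_min = cosh(S/(2a)) = 1.512298

a=100.297 sag=51.382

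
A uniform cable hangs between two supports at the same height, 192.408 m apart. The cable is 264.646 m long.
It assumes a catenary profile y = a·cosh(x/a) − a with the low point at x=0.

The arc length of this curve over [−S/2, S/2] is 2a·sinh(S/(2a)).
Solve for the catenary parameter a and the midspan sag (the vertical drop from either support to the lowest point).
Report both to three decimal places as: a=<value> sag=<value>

a=67.435 sag=81.080

seed: a₀ = √(S³/(24(L−S))) = √(192.408³/(24·72.238)) = 64.098256
iter 1: u=1.500883  f(a)=+8.587e+00  f'(a)=-2.804e+00  a ← 64.098256 − (+8.587e+00/-2.804e+00) = 67.160205
iter 2: u=1.432455  f(a)=+6.536e-01  f'(a)=-2.392e+00  a ← 67.160205 − (+6.536e-01/-2.392e+00) = 67.433430
iter 3: u=1.426651  f(a)=+4.477e-03  f'(a)=-2.360e+00  a ← 67.433430 − (+4.477e-03/-2.360e+00) = 67.435328
iter 4: u=1.426611  f(a)=+2.132e-07  f'(a)=-2.359e+00  a ← 67.435328 − (+2.132e-07/-2.359e+00) = 67.435328
iter 5: u=1.426611  f(a)=+5.684e-14  f'(a)=-2.359e+00  a ← 67.435328 − (+5.684e-14/-2.359e+00) = 67.435328
converged: |Δa| < 1e-12 after 5 iterations
sag = a·(cosh(S/(2a)) − 1) = 67.435328·(cosh(1.426611) − 1) = 81.080327
T_max/T_min = cosh(S/(2a)) = 2.202342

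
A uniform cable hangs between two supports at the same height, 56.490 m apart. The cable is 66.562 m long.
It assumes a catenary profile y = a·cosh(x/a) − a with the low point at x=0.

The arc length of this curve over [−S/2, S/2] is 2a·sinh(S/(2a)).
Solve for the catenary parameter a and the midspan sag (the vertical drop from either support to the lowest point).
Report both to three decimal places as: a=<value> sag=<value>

seed: a₀ = √(S³/(24(L−S))) = √(56.490³/(24·10.072)) = 27.308251
iter 1: u=1.034303  f(a)=+5.527e-01  f'(a)=-8.196e-01  a ← 27.308251 − (+5.527e-01/-8.196e-01) = 27.982535
iter 2: u=1.009380  f(a)=+2.113e-02  f'(a)=-7.580e-01  a ← 27.982535 − (+2.113e-02/-7.580e-01) = 28.010411
iter 3: u=1.008375  f(a)=+3.361e-05  f'(a)=-7.556e-01  a ← 28.010411 − (+3.361e-05/-7.556e-01) = 28.010456
iter 4: u=1.008373  f(a)=+8.536e-11  f'(a)=-7.556e-01  a ← 28.010456 − (+8.536e-11/-7.556e-01) = 28.010456
iter 5: u=1.008373  f(a)=-1.421e-14  f'(a)=-7.556e-01  a ← 28.010456 − (-1.421e-14/-7.556e-01) = 28.010456
converged: |Δa| < 1e-12 after 5 iterations
sag = a·(cosh(S/(2a)) − 1) = 28.010456·(cosh(1.008373) − 1) = 15.489091
T_max/T_min = cosh(S/(2a)) = 1.552975

a=28.010 sag=15.489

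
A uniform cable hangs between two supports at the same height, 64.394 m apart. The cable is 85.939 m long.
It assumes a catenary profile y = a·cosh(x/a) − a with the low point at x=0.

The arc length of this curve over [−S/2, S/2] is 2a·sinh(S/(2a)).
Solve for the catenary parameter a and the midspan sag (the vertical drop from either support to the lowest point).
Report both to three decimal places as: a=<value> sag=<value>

seed: a₀ = √(S³/(24(L−S))) = √(64.394³/(24·21.545)) = 22.724233
iter 1: u=1.416857  f(a)=+2.269e+00  f'(a)=-2.305e+00  a ← 22.724233 − (+2.269e+00/-2.305e+00) = 23.708468
iter 2: u=1.358038  f(a)=+1.557e-01  f'(a)=-1.999e+00  a ← 23.708468 − (+1.557e-01/-1.999e+00) = 23.786385
iter 3: u=1.353589  f(a)=+8.533e-04  f'(a)=-1.977e+00  a ← 23.786385 − (+8.533e-04/-1.977e+00) = 23.786817
iter 4: u=1.353565  f(a)=+2.592e-08  f'(a)=-1.977e+00  a ← 23.786817 − (+2.592e-08/-1.977e+00) = 23.786817
iter 5: u=1.353565  f(a)=+1.421e-14  f'(a)=-1.977e+00  a ← 23.786817 − (+1.421e-14/-1.977e+00) = 23.786817
converged: |Δa| < 1e-12 after 5 iterations
sag = a·(cosh(S/(2a)) − 1) = 23.786817·(cosh(1.353565) − 1) = 25.327240
T_max/T_min = cosh(S/(2a)) = 2.064760

a=23.787 sag=25.327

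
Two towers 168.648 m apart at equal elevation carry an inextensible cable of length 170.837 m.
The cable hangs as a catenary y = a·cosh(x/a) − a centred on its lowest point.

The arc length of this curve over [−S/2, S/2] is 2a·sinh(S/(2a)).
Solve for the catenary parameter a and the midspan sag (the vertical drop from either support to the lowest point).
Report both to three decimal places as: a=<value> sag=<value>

a=302.751 sag=11.819

seed: a₀ = √(S³/(24(L−S))) = √(168.648³/(24·2.189)) = 302.164397
iter 1: u=0.279067  f(a)=+8.540e-03  f'(a)=-1.460e-02  a ← 302.164397 − (+8.540e-03/-1.460e-02) = 302.749222
iter 2: u=0.278528  f(a)=+2.486e-05  f'(a)=-1.452e-02  a ← 302.749222 − (+2.486e-05/-1.452e-02) = 302.750934
iter 3: u=0.278526  f(a)=+2.119e-10  f'(a)=-1.452e-02  a ← 302.750934 − (+2.119e-10/-1.452e-02) = 302.750934
iter 4: u=0.278526  f(a)=+0.000e+00  f'(a)=-1.452e-02  a ← 302.750934 − (+0.000e+00/-1.452e-02) = 302.750934
converged: |Δa| < 1e-12 after 4 iterations
sag = a·(cosh(S/(2a)) − 1) = 302.750934·(cosh(0.278526) − 1) = 11.819326
T_max/T_min = cosh(S/(2a)) = 1.039040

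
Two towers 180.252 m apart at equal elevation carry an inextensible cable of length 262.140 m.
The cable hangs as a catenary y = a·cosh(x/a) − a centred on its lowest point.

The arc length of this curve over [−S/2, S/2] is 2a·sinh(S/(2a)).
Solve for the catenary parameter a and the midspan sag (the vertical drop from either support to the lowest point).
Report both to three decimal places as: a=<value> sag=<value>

seed: a₀ = √(S³/(24(L−S))) = √(180.252³/(24·81.888)) = 54.588905
iter 1: u=1.650995  f(a)=+1.191e+01  f'(a)=-3.902e+00  a ← 54.588905 − (+1.191e+01/-3.902e+00) = 57.642151
iter 2: u=1.563543  f(a)=+1.073e+00  f'(a)=-3.228e+00  a ← 57.642151 − (+1.073e+00/-3.228e+00) = 57.974397
iter 3: u=1.554583  f(a)=+1.059e-02  f'(a)=-3.165e+00  a ← 57.974397 − (+1.059e-02/-3.165e+00) = 57.977745
iter 4: u=1.554493  f(a)=+1.056e-06  f'(a)=-3.164e+00  a ← 57.977745 − (+1.056e-06/-3.164e+00) = 57.977745
iter 5: u=1.554493  f(a)=+0.000e+00  f'(a)=-3.164e+00  a ← 57.977745 − (+0.000e+00/-3.164e+00) = 57.977745
converged: |Δa| < 1e-12 after 5 iterations
sag = a·(cosh(S/(2a)) − 1) = 57.977745·(cosh(1.554493) − 1) = 85.342748
T_max/T_min = cosh(S/(2a)) = 2.471992

a=57.978 sag=85.343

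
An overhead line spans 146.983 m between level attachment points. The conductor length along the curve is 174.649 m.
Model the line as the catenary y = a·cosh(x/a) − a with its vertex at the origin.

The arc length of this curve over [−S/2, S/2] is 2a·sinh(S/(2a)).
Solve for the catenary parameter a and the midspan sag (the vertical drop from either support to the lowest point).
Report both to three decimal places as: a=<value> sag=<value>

seed: a₀ = √(S³/(24(L−S))) = √(146.983³/(24·27.666)) = 69.154724
iter 1: u=1.062711  f(a)=+1.605e+00  f'(a)=-8.942e-01  a ← 69.154724 − (+1.605e+00/-8.942e-01) = 70.949519
iter 2: u=1.035828  f(a)=+6.460e-02  f'(a)=-8.235e-01  a ← 70.949519 − (+6.460e-02/-8.235e-01) = 71.027965
iter 3: u=1.034684  f(a)=+1.144e-04  f'(a)=-8.206e-01  a ← 71.027965 − (+1.144e-04/-8.206e-01) = 71.028105
iter 4: u=1.034682  f(a)=+3.602e-10  f'(a)=-8.206e-01  a ← 71.028105 − (+3.602e-10/-8.206e-01) = 71.028105
iter 5: u=1.034682  f(a)=-5.684e-14  f'(a)=-8.206e-01  a ← 71.028105 − (-5.684e-14/-8.206e-01) = 71.028105
converged: |Δa| < 1e-12 after 5 iterations
sag = a·(cosh(S/(2a)) − 1) = 71.028105·(cosh(1.034682) − 1) = 41.535477
T_max/T_min = cosh(S/(2a)) = 1.584775

a=71.028 sag=41.535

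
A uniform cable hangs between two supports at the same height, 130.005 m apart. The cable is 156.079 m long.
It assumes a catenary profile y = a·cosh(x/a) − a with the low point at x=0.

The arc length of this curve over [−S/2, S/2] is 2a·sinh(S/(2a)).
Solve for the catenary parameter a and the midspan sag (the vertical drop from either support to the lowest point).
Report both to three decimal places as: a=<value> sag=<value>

seed: a₀ = √(S³/(24(L−S))) = √(130.005³/(24·26.074)) = 59.255768
iter 1: u=1.096982  f(a)=+1.615e+00  f'(a)=-9.906e-01  a ← 59.255768 − (+1.615e+00/-9.906e-01) = 60.885620
iter 2: u=1.067617  f(a)=+6.901e-02  f'(a)=-9.076e-01  a ← 60.885620 − (+6.901e-02/-9.076e-01) = 60.961660
iter 3: u=1.066285  f(a)=+1.385e-04  f'(a)=-9.039e-01  a ← 60.961660 − (+1.385e-04/-9.039e-01) = 60.961813
iter 4: u=1.066282  f(a)=+5.609e-10  f'(a)=-9.039e-01  a ← 60.961813 − (+5.609e-10/-9.039e-01) = 60.961813
iter 5: u=1.066282  f(a)=+0.000e+00  f'(a)=-9.039e-01  a ← 60.961813 − (+0.000e+00/-9.039e-01) = 60.961813
converged: |Δa| < 1e-12 after 5 iterations
sag = a·(cosh(S/(2a)) − 1) = 60.961813·(cosh(1.066282) − 1) = 38.065992
T_max/T_min = cosh(S/(2a)) = 1.624424

a=60.962 sag=38.066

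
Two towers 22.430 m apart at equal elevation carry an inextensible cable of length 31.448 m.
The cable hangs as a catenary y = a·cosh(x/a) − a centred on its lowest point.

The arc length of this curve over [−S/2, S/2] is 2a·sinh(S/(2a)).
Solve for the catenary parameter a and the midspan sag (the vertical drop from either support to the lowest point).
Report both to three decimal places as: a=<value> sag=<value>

seed: a₀ = √(S³/(24(L−S))) = √(22.430³/(24·9.018)) = 7.220764
iter 1: u=1.553160  f(a)=+1.152e+00  f'(a)=-3.155e+00  a ← 7.220764 − (+1.152e+00/-3.155e+00) = 7.586043
iter 2: u=1.478373  f(a)=+9.321e-02  f'(a)=-2.663e+00  a ← 7.586043 − (+9.321e-02/-2.663e+00) = 7.621044
iter 3: u=1.471583  f(a)=+7.285e-04  f'(a)=-2.622e+00  a ← 7.621044 − (+7.285e-04/-2.622e+00) = 7.621322
iter 4: u=1.471530  f(a)=+4.527e-08  f'(a)=-2.621e+00  a ← 7.621322 − (+4.527e-08/-2.621e+00) = 7.621322
iter 5: u=1.471529  f(a)=-7.105e-15  f'(a)=-2.621e+00  a ← 7.621322 − (-7.105e-15/-2.621e+00) = 7.621322
converged: |Δa| < 1e-12 after 5 iterations
sag = a·(cosh(S/(2a)) − 1) = 7.621322·(cosh(1.471529) − 1) = 9.852336
T_max/T_min = cosh(S/(2a)) = 2.292733

a=7.621 sag=9.852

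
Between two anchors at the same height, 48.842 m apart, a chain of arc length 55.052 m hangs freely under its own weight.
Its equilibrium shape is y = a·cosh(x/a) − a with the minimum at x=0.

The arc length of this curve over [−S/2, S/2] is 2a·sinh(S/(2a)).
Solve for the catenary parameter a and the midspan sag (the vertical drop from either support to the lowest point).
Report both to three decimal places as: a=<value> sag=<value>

seed: a₀ = √(S³/(24(L−S))) = √(48.842³/(24·6.210)) = 27.960101
iter 1: u=0.873423  f(a)=+2.412e-01  f'(a)=-4.790e-01  a ← 27.960101 − (+2.412e-01/-4.790e-01) = 28.463660
iter 2: u=0.857971  f(a)=+6.671e-03  f'(a)=-4.529e-01  a ← 28.463660 − (+6.671e-03/-4.529e-01) = 28.478391
iter 3: u=0.857527  f(a)=+5.423e-06  f'(a)=-4.521e-01  a ← 28.478391 − (+5.423e-06/-4.521e-01) = 28.478403
iter 4: u=0.857527  f(a)=+3.595e-12  f'(a)=-4.521e-01  a ← 28.478403 − (+3.595e-12/-4.521e-01) = 28.478403
converged: |Δa| < 1e-12 after 4 iterations
sag = a·(cosh(S/(2a)) − 1) = 28.478403·(cosh(0.857527) − 1) = 11.128416
T_max/T_min = cosh(S/(2a)) = 1.390767

a=28.478 sag=11.128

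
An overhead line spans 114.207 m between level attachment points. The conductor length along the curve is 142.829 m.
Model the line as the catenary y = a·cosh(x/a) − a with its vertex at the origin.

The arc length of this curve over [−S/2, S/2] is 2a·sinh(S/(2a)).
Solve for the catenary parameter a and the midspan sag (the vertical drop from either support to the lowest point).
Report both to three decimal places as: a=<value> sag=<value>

a=48.226 sag=37.947

seed: a₀ = √(S³/(24(L−S))) = √(114.207³/(24·28.622)) = 46.567559
iter 1: u=1.226251  f(a)=+2.231e+00  f'(a)=-1.424e+00  a ← 46.567559 − (+2.231e+00/-1.424e+00) = 48.133645
iter 2: u=1.186353  f(a)=+1.175e-01  f'(a)=-1.278e+00  a ← 48.133645 − (+1.175e-01/-1.278e+00) = 48.225567
iter 3: u=1.184092  f(a)=+3.658e-04  f'(a)=-1.270e+00  a ← 48.225567 − (+3.658e-04/-1.270e+00) = 48.225855
iter 4: u=1.184085  f(a)=+3.573e-09  f'(a)=-1.270e+00  a ← 48.225855 − (+3.573e-09/-1.270e+00) = 48.225855
iter 5: u=1.184085  f(a)=+2.842e-14  f'(a)=-1.270e+00  a ← 48.225855 − (+2.842e-14/-1.270e+00) = 48.225855
converged: |Δa| < 1e-12 after 5 iterations
sag = a·(cosh(S/(2a)) − 1) = 48.225855·(cosh(1.184085) − 1) = 37.947017
T_max/T_min = cosh(S/(2a)) = 1.786860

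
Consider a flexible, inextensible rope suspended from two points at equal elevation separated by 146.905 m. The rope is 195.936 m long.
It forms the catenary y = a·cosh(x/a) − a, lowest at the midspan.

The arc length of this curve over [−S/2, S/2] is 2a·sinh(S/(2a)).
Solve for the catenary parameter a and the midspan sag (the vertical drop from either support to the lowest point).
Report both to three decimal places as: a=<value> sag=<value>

seed: a₀ = √(S³/(24(L−S))) = √(146.905³/(24·49.031)) = 51.905559
iter 1: u=1.415118  f(a)=+5.150e+00  f'(a)=-2.296e+00  a ← 51.905559 − (+5.150e+00/-2.296e+00) = 54.148964
iter 2: u=1.356489  f(a)=+3.527e-01  f'(a)=-1.991e+00  a ← 54.148964 − (+3.527e-01/-1.991e+00) = 54.326113
iter 3: u=1.352066  f(a)=+1.923e-03  f'(a)=-1.969e+00  a ← 54.326113 − (+1.923e-03/-1.969e+00) = 54.327089
iter 4: u=1.352042  f(a)=+5.787e-08  f'(a)=-1.969e+00  a ← 54.327089 − (+5.787e-08/-1.969e+00) = 54.327089
iter 5: u=1.352042  f(a)=+5.684e-14  f'(a)=-1.969e+00  a ← 54.327089 − (+5.684e-14/-1.969e+00) = 54.327089
converged: |Δa| < 1e-12 after 5 iterations
sag = a·(cosh(S/(2a)) − 1) = 54.327089·(cosh(1.352042) − 1) = 57.695952
T_max/T_min = cosh(S/(2a)) = 2.062011

a=54.327 sag=57.696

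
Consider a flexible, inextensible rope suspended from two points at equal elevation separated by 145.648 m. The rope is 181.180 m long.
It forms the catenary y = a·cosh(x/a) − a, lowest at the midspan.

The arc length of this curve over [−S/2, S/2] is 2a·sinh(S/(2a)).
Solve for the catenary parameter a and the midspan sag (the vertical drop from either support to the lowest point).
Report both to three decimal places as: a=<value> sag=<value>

a=62.282 sag=47.653

seed: a₀ = √(S³/(24(L−S))) = √(145.648³/(24·35.532)) = 60.192356
iter 1: u=1.209855  f(a)=+2.693e+00  f'(a)=-1.363e+00  a ← 60.192356 − (+2.693e+00/-1.363e+00) = 62.168559
iter 2: u=1.171396  f(a)=+1.383e-01  f'(a)=-1.226e+00  a ← 62.168559 − (+1.383e-01/-1.226e+00) = 62.281373
iter 3: u=1.169274  f(a)=+4.085e-04  f'(a)=-1.219e+00  a ← 62.281373 − (+4.085e-04/-1.219e+00) = 62.281708
iter 4: u=1.169268  f(a)=+3.588e-09  f'(a)=-1.219e+00  a ← 62.281708 − (+3.588e-09/-1.219e+00) = 62.281708
iter 5: u=1.169268  f(a)=-5.684e-14  f'(a)=-1.219e+00  a ← 62.281708 − (-5.684e-14/-1.219e+00) = 62.281708
converged: |Δa| < 1e-12 after 5 iterations
sag = a·(cosh(S/(2a)) − 1) = 62.281708·(cosh(1.169268) − 1) = 47.652633
T_max/T_min = cosh(S/(2a)) = 1.765114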